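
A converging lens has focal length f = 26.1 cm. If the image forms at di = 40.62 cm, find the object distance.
1/do = 1/f − 1/di → do = 73.02 cm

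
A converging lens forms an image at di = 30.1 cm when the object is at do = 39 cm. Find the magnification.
M = −di/do = -0.7718 (inverted image)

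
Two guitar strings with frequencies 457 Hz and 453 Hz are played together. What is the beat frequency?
4 Hz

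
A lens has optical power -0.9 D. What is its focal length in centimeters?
f = 1/P = -111.1 cm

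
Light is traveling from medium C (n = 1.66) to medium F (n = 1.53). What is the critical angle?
θc = arcsin(n₂/n₁) = 67.17°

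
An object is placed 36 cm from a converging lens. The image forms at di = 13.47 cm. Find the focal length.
1/f = 1/do + 1/di → f = 9.802 cm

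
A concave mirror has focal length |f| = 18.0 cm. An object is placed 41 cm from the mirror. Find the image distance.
f = +18.0 cm (concave); 1/di = 1/f − 1/do → di = 32.09 cm (real image, in front of mirror)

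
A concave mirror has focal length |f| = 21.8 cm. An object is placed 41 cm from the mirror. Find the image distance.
f = +21.8 cm (concave); 1/di = 1/f − 1/do → di = 46.55 cm (real image, in front of mirror)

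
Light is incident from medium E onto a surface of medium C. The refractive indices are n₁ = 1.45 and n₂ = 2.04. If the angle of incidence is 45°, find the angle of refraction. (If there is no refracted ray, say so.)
sin θ₂ = (n₁/n₂)·sin θ₁ = 0.5026 → θ₂ = 30.17°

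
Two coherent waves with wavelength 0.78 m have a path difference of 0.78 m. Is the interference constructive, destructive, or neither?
constructive — path difference = 1λ, a whole number of wavelengths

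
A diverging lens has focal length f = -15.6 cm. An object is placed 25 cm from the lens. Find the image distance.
1/di = 1/f − 1/do → di = -9.606 cm (virtual image)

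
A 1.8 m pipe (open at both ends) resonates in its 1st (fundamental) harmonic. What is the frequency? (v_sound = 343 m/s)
fₙ = nv/(2L) = 95.28 Hz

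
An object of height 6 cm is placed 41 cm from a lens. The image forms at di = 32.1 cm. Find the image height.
hi = (-di/do) × ho = -4.698 cm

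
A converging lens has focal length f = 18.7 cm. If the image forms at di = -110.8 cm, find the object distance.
1/do = 1/f − 1/di → do = 16 cm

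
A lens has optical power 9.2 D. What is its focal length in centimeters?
f = 1/P = 10.87 cm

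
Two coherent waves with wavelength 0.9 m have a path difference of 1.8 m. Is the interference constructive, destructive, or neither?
constructive — path difference = 2λ, a whole number of wavelengths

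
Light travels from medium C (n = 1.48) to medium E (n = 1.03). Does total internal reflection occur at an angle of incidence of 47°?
θc = arcsin(n₂/n₁) = 44.1°; 47° > θc, so yes — total internal reflection.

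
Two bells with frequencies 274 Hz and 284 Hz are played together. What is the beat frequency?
10 Hz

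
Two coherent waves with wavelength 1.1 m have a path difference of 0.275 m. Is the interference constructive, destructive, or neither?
neither (partial) — path difference = 0.25λ, neither a whole number of wavelengths nor an odd multiple of λ/2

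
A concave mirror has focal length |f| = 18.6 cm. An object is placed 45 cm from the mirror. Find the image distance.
f = +18.6 cm (concave); 1/di = 1/f − 1/do → di = 31.7 cm (real image, in front of mirror)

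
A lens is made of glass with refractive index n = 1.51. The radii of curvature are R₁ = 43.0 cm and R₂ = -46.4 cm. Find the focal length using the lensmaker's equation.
1/f = (n − 1)(1/R₁ − 1/R₂) → f = 43.76 cm (converging lens)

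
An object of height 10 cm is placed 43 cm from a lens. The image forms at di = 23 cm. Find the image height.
hi = (-di/do) × ho = -5.349 cm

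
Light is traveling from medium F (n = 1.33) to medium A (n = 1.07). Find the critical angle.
θc = arcsin(n₂/n₁) = 53.56°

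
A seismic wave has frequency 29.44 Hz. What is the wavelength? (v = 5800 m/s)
λ = v/f = 197 m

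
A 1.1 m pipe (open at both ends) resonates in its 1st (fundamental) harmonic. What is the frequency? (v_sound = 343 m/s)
fₙ = nv/(2L) = 155.9 Hz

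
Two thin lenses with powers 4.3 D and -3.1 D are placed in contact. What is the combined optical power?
P_total = P₁ + P₂ = 1.2 D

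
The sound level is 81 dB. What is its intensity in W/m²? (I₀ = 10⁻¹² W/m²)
I = I₀·10^(β/10) = 1.26 × 10⁻⁴ W/m²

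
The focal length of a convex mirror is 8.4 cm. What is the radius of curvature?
R = 2|f| = 16.8 cm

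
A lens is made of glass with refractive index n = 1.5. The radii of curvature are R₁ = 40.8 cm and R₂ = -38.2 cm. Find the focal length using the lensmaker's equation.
1/f = (n − 1)(1/R₁ − 1/R₂) → f = 39.46 cm (converging lens)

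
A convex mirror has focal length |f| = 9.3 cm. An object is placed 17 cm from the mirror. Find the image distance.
f = −9.3 cm (convex); 1/di = 1/f − 1/do → di = -6.011 cm (virtual image, behind mirror)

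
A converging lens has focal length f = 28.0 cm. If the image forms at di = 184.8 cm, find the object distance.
1/do = 1/f − 1/di → do = 33 cm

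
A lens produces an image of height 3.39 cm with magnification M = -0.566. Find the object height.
ho = |hi|/|M| = 5.989 cm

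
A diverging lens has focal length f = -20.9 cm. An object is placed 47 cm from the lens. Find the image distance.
1/di = 1/f − 1/do → di = -14.47 cm (virtual image)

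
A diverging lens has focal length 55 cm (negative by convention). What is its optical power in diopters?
P = 1/f = -1.818 D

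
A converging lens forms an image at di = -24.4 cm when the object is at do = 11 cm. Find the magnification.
M = −di/do = 2.218 (upright image)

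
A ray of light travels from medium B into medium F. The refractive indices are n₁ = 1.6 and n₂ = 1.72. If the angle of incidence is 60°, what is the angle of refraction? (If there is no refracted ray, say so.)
sin θ₂ = (n₁/n₂)·sin θ₁ = 0.8056 → θ₂ = 53.67°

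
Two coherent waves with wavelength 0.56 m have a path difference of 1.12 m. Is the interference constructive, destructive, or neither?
constructive — path difference = 2λ, a whole number of wavelengths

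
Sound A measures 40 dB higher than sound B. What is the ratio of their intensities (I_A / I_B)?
I_A/I_B = 10^(Δβ/10) = 10000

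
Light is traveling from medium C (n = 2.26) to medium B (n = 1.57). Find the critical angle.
θc = arcsin(n₂/n₁) = 44°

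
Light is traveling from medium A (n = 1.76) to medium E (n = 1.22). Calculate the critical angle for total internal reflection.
θc = arcsin(n₂/n₁) = 43.88°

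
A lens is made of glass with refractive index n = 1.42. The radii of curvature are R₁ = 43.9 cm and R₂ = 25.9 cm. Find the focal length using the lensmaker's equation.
1/f = (n − 1)(1/R₁ − 1/R₂) → f = -150.4 cm (diverging lens)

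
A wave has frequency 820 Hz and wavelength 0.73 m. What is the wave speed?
v = fλ = 598.6 m/s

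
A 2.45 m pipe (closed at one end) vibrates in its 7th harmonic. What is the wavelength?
λₙ = 4L/n = 1.4 m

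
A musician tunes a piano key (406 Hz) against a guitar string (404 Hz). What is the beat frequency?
2 Hz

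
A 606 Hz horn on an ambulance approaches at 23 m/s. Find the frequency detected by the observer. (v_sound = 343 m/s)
f_obs = f·v/(v − v_s) = 649.6 Hz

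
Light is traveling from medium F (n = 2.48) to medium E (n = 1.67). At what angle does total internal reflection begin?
θc = arcsin(n₂/n₁) = 42.33°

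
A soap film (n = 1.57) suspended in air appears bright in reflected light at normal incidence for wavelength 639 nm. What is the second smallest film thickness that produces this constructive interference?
2nt = (m − ½)λ with m = 2 → t = (m − ½)λ/(2n) = 305.3 nm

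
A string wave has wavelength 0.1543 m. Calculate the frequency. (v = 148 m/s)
f = v/λ = 959.2 Hz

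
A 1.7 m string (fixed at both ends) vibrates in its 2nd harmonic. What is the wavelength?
λₙ = 2L/n = 1.7 m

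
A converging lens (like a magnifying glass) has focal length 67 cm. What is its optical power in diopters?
P = 1/f = 1.493 D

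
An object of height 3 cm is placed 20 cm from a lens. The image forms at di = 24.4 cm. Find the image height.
hi = (-di/do) × ho = -3.66 cm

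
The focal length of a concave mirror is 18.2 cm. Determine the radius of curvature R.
R = 2|f| = 36.4 cm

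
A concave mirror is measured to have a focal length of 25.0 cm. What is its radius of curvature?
R = 2|f| = 50 cm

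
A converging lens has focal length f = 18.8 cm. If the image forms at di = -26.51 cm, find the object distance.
1/do = 1/f − 1/di → do = 11 cm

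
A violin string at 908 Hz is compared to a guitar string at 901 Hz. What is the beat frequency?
7 Hz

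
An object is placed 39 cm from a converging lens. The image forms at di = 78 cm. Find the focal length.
1/f = 1/do + 1/di → f = 26 cm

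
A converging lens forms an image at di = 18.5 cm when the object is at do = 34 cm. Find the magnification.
M = −di/do = -0.5441 (inverted image)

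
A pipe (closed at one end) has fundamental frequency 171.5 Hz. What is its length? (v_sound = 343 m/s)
L = v/(4f₁) = 0.5 m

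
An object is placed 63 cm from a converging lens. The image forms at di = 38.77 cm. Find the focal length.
1/f = 1/do + 1/di → f = 24 cm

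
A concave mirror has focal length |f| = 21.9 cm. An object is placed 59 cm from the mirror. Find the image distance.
f = +21.9 cm (concave); 1/di = 1/f − 1/do → di = 34.83 cm (real image, in front of mirror)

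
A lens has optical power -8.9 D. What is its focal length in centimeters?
f = 1/P = -11.24 cm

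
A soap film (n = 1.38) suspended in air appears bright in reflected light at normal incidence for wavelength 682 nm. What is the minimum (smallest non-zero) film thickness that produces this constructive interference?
2nt = (m − ½)λ with m = 1 → t = (m − ½)λ/(2n) = 123.6 nm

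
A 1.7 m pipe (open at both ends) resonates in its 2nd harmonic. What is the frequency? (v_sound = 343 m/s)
fₙ = nv/(2L) = 201.8 Hz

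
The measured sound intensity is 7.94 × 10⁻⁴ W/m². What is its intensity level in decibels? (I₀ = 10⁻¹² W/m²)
β = 10·log₁₀(I/I₀) = 89 dB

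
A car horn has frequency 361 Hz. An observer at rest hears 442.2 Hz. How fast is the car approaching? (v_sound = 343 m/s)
v_s = v·(1 − f/f_obs) = 62.98 m/s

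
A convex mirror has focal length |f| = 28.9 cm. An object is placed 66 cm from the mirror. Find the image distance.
f = −28.9 cm (convex); 1/di = 1/f − 1/do → di = -20.1 cm (virtual image, behind mirror)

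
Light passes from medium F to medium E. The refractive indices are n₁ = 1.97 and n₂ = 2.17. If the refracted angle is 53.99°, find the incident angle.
sin θ₁ = (n₂/n₁)·sin θ₂ → θ₁ = 63°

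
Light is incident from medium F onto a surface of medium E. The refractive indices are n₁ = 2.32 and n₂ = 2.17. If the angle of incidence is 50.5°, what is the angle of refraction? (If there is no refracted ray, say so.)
sin θ₂ = (n₁/n₂)·sin θ₁ = 0.825 → θ₂ = 55.58°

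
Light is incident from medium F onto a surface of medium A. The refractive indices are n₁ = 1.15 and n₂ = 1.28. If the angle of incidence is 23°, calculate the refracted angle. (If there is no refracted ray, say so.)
sin θ₂ = (n₁/n₂)·sin θ₁ = 0.351 → θ₂ = 20.55°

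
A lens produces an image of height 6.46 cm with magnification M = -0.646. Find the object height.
ho = |hi|/|M| = 10 cm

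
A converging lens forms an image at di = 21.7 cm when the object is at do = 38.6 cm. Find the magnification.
M = −di/do = -0.5622 (inverted image)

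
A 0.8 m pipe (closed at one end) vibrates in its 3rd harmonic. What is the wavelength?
λₙ = 4L/n = 1.067 m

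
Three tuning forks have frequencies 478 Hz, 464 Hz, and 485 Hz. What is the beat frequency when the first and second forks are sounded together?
14 Hz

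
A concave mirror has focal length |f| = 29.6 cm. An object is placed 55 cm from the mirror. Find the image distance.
f = +29.6 cm (concave); 1/di = 1/f − 1/do → di = 64.09 cm (real image, in front of mirror)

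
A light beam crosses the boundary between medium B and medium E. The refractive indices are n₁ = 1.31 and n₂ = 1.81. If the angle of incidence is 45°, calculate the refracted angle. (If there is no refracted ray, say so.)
sin θ₂ = (n₁/n₂)·sin θ₁ = 0.5118 → θ₂ = 30.78°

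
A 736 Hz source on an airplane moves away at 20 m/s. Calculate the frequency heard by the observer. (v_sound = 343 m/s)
f_obs = f·v/(v + v_s) = 695.4 Hz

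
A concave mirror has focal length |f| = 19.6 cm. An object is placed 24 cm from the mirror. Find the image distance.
f = +19.6 cm (concave); 1/di = 1/f − 1/do → di = 106.9 cm (real image, in front of mirror)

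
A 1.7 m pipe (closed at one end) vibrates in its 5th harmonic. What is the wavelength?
λₙ = 4L/n = 1.36 m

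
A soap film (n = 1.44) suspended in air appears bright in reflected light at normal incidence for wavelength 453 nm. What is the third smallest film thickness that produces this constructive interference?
2nt = (m − ½)λ with m = 3 → t = (m − ½)λ/(2n) = 393.2 nm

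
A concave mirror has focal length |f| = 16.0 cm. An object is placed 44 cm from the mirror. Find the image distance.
f = +16.0 cm (concave); 1/di = 1/f − 1/do → di = 25.14 cm (real image, in front of mirror)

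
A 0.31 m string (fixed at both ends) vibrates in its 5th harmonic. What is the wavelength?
λₙ = 2L/n = 0.124 m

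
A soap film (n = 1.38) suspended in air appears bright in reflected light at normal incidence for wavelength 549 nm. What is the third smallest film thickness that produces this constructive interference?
2nt = (m − ½)λ with m = 3 → t = (m − ½)λ/(2n) = 497.3 nm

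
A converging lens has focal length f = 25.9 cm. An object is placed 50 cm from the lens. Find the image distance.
1/di = 1/f − 1/do → di = 53.73 cm (real image)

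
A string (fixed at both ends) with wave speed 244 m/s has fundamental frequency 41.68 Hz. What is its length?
L = v/(2f₁) = 2.927 m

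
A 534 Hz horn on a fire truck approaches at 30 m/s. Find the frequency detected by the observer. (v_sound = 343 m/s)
f_obs = f·v/(v − v_s) = 585.2 Hz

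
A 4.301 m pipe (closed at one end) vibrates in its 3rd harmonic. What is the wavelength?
λₙ = 4L/n = 5.735 m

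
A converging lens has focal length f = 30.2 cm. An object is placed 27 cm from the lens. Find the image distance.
1/di = 1/f − 1/do → di = -254.8 cm (virtual image)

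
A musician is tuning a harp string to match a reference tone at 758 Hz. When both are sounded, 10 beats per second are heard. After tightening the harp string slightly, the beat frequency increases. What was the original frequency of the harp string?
768 Hz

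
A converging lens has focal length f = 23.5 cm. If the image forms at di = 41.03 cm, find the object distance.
1/do = 1/f − 1/di → do = 55 cm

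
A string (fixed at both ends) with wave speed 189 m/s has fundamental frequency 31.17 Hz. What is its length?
L = v/(2f₁) = 3.032 m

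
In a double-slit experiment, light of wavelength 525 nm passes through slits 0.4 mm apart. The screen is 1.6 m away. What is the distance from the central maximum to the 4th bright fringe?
y = mλL/d = 8.4 mm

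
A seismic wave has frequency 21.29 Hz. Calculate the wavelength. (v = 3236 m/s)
λ = v/f = 152 m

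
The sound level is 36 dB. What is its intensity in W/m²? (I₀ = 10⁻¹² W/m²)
I = I₀·10^(β/10) = 3.98 × 10⁻⁹ W/m²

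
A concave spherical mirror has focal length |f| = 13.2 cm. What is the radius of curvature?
R = 2|f| = 26.4 cm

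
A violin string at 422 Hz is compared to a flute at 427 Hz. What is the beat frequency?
5 Hz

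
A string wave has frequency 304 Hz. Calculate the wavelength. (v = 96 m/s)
λ = v/f = 0.3158 m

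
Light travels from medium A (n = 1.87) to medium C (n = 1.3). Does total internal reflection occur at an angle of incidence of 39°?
θc = arcsin(n₂/n₁) = 44.04°; 39° < θc, so no — the ray refracts.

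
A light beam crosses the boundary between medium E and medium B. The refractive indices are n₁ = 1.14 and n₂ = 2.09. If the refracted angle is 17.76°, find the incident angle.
sin θ₁ = (n₂/n₁)·sin θ₂ → θ₁ = 34°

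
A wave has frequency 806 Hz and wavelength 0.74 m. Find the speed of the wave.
v = fλ = 596.4 m/s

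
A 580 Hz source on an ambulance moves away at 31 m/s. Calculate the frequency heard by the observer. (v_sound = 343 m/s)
f_obs = f·v/(v + v_s) = 531.9 Hz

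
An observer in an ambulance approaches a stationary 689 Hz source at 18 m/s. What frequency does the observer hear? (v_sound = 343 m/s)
f_obs = f·(v + v_o)/v = 725.2 Hz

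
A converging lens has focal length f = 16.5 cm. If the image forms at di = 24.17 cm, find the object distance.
1/do = 1/f − 1/di → do = 52 cm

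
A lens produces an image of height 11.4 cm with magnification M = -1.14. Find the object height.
ho = |hi|/|M| = 10 cm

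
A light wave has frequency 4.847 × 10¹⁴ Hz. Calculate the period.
T = 1/f = 2.063 × 10⁻¹⁵ s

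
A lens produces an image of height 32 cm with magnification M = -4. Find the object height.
ho = |hi|/|M| = 8 cm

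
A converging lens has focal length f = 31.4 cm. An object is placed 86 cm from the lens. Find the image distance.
1/di = 1/f − 1/do → di = 49.46 cm (real image)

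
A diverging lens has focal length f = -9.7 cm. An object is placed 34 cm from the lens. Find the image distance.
1/di = 1/f − 1/do → di = -7.547 cm (virtual image)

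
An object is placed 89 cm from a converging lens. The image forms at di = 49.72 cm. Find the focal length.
1/f = 1/do + 1/di → f = 31.9 cm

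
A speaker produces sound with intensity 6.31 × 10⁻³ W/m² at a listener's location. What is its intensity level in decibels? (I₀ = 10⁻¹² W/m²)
β = 10·log₁₀(I/I₀) = 98 dB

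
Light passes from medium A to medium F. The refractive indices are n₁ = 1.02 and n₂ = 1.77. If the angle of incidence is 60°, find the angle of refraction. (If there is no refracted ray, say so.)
sin θ₂ = (n₁/n₂)·sin θ₁ = 0.4991 → θ₂ = 29.94°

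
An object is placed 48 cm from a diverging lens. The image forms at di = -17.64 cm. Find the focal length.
1/f = 1/do + 1/di → f = -27.89 cm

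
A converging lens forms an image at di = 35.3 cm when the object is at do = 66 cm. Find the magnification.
M = −di/do = -0.5348 (inverted image)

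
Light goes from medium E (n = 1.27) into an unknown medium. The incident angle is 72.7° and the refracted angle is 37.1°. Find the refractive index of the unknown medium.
n₂ = n₁·sin θ₁ / sin θ₂ = 2.01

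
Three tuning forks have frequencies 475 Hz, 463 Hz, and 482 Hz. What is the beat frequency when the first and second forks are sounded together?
12 Hz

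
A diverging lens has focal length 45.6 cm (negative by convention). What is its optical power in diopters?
P = 1/f = -2.193 D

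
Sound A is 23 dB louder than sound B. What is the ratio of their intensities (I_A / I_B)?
I_A/I_B = 10^(Δβ/10) = 199.5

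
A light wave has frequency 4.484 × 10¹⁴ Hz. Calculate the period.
T = 1/f = 2.230 × 10⁻¹⁵ s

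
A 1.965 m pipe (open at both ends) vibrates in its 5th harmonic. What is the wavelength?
λₙ = 2L/n = 0.786 m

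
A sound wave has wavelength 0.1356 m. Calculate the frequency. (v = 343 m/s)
f = v/λ = 2529 Hz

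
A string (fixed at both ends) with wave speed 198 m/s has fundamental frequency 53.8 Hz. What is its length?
L = v/(2f₁) = 1.84 m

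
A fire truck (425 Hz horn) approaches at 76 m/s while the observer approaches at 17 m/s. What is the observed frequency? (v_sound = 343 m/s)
f_obs = f·(v + v_o)/(v − v_s) = 573 Hz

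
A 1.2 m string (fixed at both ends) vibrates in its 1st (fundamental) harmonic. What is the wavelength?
λₙ = 2L/n = 2.4 m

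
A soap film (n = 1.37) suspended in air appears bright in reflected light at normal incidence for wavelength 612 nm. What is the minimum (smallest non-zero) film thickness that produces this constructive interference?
2nt = (m − ½)λ with m = 1 → t = (m − ½)λ/(2n) = 111.7 nm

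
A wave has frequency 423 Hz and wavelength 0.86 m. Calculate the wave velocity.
v = fλ = 363.8 m/s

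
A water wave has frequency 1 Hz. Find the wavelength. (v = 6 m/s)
λ = v/f = 6 m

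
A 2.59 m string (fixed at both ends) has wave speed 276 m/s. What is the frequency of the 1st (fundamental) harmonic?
fₙ = nv/(2L) = 53.28 Hz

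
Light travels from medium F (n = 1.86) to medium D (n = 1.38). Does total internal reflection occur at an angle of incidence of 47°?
θc = arcsin(n₂/n₁) = 47.9°; 47° < θc, so no — the ray refracts.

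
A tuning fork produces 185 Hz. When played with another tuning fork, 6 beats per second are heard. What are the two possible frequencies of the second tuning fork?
f₂ = 185 ± 6 Hz → 191 Hz or 179 Hz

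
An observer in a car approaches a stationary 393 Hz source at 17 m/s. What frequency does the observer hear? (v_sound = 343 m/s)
f_obs = f·(v + v_o)/v = 412.5 Hz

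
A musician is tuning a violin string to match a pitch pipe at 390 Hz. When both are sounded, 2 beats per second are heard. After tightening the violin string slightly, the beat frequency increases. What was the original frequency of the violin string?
392 Hz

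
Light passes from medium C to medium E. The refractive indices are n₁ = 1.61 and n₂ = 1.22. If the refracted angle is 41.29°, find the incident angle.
sin θ₁ = (n₂/n₁)·sin θ₂ → θ₁ = 30°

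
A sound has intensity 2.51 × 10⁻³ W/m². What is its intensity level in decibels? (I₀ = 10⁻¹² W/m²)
β = 10·log₁₀(I/I₀) = 94 dB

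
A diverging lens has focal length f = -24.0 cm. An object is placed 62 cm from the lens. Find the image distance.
1/di = 1/f − 1/do → di = -17.3 cm (virtual image)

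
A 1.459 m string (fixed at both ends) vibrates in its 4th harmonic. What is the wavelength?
λₙ = 2L/n = 0.7295 m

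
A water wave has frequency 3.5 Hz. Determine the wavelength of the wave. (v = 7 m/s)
λ = v/f = 2 m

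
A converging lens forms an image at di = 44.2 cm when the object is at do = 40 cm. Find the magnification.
M = −di/do = -1.105 (inverted image)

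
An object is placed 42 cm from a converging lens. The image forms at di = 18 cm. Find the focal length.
1/f = 1/do + 1/di → f = 12.6 cm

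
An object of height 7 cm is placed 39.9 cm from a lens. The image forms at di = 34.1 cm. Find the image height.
hi = (-di/do) × ho = -5.982 cm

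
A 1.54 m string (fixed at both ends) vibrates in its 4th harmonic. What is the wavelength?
λₙ = 2L/n = 0.77 m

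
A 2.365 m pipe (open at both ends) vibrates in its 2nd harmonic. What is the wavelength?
λₙ = 2L/n = 2.365 m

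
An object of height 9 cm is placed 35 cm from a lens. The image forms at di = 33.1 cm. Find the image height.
hi = (-di/do) × ho = -8.511 cm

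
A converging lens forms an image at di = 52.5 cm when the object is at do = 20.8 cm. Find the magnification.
M = −di/do = -2.524 (inverted image)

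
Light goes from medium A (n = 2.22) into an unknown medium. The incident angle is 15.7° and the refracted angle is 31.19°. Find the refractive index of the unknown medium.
n₂ = n₁·sin θ₁ / sin θ₂ = 1.16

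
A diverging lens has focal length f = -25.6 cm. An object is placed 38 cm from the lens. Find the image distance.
1/di = 1/f − 1/do → di = -15.3 cm (virtual image)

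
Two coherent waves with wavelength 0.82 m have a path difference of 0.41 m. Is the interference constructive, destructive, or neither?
destructive — path difference = 0.5λ, an odd multiple of λ/2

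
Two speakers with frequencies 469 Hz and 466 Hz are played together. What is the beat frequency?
3 Hz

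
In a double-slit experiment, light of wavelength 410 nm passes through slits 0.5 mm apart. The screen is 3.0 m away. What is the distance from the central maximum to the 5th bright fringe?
y = mλL/d = 12.3 mm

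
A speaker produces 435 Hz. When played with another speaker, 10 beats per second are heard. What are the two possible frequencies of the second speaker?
f₂ = 435 ± 10 Hz → 445 Hz or 425 Hz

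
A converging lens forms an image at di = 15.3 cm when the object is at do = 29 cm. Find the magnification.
M = −di/do = -0.5276 (inverted image)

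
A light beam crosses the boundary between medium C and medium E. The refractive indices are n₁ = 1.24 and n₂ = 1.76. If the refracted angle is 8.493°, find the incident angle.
sin θ₁ = (n₂/n₁)·sin θ₂ → θ₁ = 12.1°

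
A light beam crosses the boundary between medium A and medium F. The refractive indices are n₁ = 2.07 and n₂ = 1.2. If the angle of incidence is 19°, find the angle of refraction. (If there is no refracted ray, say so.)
sin θ₂ = (n₁/n₂)·sin θ₁ = 0.5616 → θ₂ = 34.17°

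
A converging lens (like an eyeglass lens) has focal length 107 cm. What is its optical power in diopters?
P = 1/f = 0.9346 D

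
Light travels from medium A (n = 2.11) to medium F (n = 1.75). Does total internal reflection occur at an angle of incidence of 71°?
θc = arcsin(n₂/n₁) = 56.04°; 71° > θc, so yes — total internal reflection.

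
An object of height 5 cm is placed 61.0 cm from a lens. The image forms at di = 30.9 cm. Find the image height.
hi = (-di/do) × ho = -2.533 cm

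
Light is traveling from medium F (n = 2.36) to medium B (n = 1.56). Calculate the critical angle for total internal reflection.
θc = arcsin(n₂/n₁) = 41.38°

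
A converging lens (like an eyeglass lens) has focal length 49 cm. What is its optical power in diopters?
P = 1/f = 2.041 D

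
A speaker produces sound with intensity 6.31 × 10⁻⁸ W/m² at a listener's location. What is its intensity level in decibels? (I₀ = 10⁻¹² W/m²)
β = 10·log₁₀(I/I₀) = 48 dB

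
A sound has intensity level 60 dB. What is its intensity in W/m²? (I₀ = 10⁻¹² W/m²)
I = I₀·10^(β/10) = 1.00 × 10⁻⁶ W/m²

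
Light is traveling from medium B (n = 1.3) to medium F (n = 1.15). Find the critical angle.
θc = arcsin(n₂/n₁) = 62.2°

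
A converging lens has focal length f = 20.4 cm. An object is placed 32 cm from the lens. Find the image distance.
1/di = 1/f − 1/do → di = 56.28 cm (real image)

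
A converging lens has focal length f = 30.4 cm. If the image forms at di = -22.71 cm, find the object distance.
1/do = 1/f − 1/di → do = 13 cm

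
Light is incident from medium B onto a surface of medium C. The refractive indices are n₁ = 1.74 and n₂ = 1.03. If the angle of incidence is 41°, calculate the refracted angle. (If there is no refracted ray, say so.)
sin θ₂ = (n₁/n₂)·sin θ₁ = 1.108 > 1, so there is no refracted ray — the light undergoes total internal reflection.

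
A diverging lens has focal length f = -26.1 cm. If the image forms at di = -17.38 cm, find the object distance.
1/do = 1/f − 1/di → do = 52.02 cm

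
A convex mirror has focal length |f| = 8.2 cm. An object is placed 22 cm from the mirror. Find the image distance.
f = −8.2 cm (convex); 1/di = 1/f − 1/do → di = -5.974 cm (virtual image, behind mirror)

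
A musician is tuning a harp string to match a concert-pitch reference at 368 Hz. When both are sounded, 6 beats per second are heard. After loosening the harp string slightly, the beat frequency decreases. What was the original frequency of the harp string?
374 Hz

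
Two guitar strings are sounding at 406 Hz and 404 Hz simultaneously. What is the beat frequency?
2 Hz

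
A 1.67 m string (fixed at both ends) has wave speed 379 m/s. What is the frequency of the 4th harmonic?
fₙ = nv/(2L) = 453.9 Hz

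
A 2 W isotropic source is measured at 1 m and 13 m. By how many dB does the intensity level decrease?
Δβ = 20·log₁₀(r₂/r₁) = 22.28 dB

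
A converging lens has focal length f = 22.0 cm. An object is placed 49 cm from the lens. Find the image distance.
1/di = 1/f − 1/do → di = 39.93 cm (real image)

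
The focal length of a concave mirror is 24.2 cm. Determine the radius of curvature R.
R = 2|f| = 48.4 cm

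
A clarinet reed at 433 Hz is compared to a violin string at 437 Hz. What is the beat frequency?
4 Hz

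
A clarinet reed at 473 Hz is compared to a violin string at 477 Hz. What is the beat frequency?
4 Hz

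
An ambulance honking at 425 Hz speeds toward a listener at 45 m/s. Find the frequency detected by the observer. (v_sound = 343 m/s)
f_obs = f·v/(v − v_s) = 489.2 Hz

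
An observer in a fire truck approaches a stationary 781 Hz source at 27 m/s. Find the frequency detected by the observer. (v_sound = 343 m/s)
f_obs = f·(v + v_o)/v = 842.5 Hz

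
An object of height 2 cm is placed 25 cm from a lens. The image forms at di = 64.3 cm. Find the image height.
hi = (-di/do) × ho = -5.144 cm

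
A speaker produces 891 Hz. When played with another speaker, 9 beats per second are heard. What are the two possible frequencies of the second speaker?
f₂ = 891 ± 9 Hz → 900 Hz or 882 Hz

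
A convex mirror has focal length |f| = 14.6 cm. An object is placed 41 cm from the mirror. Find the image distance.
f = −14.6 cm (convex); 1/di = 1/f − 1/do → di = -10.77 cm (virtual image, behind mirror)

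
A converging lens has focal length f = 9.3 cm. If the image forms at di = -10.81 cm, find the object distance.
1/do = 1/f − 1/di → do = 4.999 cm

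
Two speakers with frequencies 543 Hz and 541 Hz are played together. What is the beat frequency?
2 Hz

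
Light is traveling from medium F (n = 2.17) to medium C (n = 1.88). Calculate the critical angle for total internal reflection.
θc = arcsin(n₂/n₁) = 60.04°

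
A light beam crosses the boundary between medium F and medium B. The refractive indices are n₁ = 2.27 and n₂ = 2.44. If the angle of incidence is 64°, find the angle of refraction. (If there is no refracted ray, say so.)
sin θ₂ = (n₁/n₂)·sin θ₁ = 0.8362 → θ₂ = 56.74°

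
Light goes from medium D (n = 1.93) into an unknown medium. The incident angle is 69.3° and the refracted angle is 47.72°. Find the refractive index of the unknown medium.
n₂ = n₁·sin θ₁ / sin θ₂ = 2.44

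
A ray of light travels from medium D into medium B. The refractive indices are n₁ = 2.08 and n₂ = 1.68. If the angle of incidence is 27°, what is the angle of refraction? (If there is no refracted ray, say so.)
sin θ₂ = (n₁/n₂)·sin θ₁ = 0.5621 → θ₂ = 34.2°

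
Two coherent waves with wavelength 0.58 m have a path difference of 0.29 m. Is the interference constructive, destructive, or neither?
destructive — path difference = 0.5λ, an odd multiple of λ/2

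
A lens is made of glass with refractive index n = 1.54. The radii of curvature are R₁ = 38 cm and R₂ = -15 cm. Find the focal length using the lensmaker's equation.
1/f = (n − 1)(1/R₁ − 1/R₂) → f = 19.92 cm (converging lens)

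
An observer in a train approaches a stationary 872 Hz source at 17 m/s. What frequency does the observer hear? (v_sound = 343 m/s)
f_obs = f·(v + v_o)/v = 915.2 Hz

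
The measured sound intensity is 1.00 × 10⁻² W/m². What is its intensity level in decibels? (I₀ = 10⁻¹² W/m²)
β = 10·log₁₀(I/I₀) = 100 dB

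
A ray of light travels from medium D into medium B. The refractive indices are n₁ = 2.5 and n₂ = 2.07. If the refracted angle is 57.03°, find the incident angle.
sin θ₁ = (n₂/n₁)·sin θ₂ → θ₁ = 44°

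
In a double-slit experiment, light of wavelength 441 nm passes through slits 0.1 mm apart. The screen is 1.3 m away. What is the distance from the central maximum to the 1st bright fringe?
y = mλL/d = 5.733 mm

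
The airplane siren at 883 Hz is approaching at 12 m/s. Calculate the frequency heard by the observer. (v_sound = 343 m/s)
f_obs = f·v/(v − v_s) = 915 Hz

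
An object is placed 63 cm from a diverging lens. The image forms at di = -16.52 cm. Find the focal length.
1/f = 1/do + 1/di → f = -22.39 cm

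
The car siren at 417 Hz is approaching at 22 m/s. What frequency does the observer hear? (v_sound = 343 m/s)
f_obs = f·v/(v − v_s) = 445.6 Hz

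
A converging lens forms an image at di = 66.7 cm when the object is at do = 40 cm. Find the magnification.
M = −di/do = -1.667 (inverted image)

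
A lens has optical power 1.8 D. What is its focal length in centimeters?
f = 1/P = 55.56 cm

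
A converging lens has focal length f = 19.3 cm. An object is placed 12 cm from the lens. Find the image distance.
1/di = 1/f − 1/do → di = -31.73 cm (virtual image)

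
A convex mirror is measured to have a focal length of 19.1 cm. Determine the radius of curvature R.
R = 2|f| = 38.2 cm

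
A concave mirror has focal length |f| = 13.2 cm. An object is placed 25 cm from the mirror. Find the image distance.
f = +13.2 cm (concave); 1/di = 1/f − 1/do → di = 27.97 cm (real image, in front of mirror)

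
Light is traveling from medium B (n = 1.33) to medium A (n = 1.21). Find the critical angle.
θc = arcsin(n₂/n₁) = 65.47°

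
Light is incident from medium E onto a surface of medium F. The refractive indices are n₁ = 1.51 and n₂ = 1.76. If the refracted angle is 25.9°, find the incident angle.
sin θ₁ = (n₂/n₁)·sin θ₂ → θ₁ = 30.61°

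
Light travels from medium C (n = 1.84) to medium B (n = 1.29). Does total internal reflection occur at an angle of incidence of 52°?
θc = arcsin(n₂/n₁) = 44.51°; 52° > θc, so yes — total internal reflection.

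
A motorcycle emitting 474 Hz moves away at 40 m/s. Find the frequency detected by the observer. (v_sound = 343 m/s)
f_obs = f·v/(v + v_s) = 424.5 Hz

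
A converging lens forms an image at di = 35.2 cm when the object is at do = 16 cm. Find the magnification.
M = −di/do = -2.2 (inverted image)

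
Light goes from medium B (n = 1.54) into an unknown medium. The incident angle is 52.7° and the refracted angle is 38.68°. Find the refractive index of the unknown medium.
n₂ = n₁·sin θ₁ / sin θ₂ = 1.96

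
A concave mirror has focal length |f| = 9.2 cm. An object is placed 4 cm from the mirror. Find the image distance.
f = +9.2 cm (concave); 1/di = 1/f − 1/do → di = -7.077 cm (virtual image, behind mirror)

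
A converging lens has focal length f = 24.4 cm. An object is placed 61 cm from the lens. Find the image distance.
1/di = 1/f − 1/do → di = 40.67 cm (real image)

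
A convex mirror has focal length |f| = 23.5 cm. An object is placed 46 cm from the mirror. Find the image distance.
f = −23.5 cm (convex); 1/di = 1/f − 1/do → di = -15.55 cm (virtual image, behind mirror)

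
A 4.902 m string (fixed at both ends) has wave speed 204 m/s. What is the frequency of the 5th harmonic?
fₙ = nv/(2L) = 104 Hz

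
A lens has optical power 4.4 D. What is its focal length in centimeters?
f = 1/P = 22.73 cm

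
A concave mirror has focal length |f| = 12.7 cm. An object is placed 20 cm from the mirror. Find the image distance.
f = +12.7 cm (concave); 1/di = 1/f − 1/do → di = 34.79 cm (real image, in front of mirror)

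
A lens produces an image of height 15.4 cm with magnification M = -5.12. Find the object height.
ho = |hi|/|M| = 3.008 cm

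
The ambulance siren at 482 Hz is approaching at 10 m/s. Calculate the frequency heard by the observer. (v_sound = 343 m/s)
f_obs = f·v/(v − v_s) = 496.5 Hz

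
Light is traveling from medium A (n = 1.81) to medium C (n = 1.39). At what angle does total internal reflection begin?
θc = arcsin(n₂/n₁) = 50.17°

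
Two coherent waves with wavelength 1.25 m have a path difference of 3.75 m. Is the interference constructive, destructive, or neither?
constructive — path difference = 3λ, a whole number of wavelengths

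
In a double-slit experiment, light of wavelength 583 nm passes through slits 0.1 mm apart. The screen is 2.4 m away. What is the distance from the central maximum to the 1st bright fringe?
y = mλL/d = 13.99 mm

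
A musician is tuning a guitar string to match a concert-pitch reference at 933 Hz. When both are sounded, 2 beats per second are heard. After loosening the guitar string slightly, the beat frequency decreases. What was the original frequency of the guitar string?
935 Hz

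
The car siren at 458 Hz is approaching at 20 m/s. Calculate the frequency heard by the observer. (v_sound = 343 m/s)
f_obs = f·v/(v − v_s) = 486.4 Hz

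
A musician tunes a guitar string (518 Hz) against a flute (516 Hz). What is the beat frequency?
2 Hz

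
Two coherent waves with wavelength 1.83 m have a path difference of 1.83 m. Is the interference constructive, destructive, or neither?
constructive — path difference = 1λ, a whole number of wavelengths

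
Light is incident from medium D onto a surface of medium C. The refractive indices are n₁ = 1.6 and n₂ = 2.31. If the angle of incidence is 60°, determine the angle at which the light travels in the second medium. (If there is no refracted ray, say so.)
sin θ₂ = (n₁/n₂)·sin θ₁ = 0.5998 → θ₂ = 36.86°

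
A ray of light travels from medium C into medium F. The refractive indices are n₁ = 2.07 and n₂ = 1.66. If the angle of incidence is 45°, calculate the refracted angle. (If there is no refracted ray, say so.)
sin θ₂ = (n₁/n₂)·sin θ₁ = 0.8818 → θ₂ = 61.85°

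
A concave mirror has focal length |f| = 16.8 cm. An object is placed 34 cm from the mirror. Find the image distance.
f = +16.8 cm (concave); 1/di = 1/f − 1/do → di = 33.21 cm (real image, in front of mirror)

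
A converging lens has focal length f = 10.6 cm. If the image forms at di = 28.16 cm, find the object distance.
1/do = 1/f − 1/di → do = 17 cm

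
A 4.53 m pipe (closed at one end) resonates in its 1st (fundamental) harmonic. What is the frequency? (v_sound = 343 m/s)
fₙ = nv/(4L) = 18.93 Hz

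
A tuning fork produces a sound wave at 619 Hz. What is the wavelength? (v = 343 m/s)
λ = v/f = 0.5541 m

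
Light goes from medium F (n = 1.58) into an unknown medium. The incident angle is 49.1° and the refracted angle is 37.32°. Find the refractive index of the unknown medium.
n₂ = n₁·sin θ₁ / sin θ₂ = 1.97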